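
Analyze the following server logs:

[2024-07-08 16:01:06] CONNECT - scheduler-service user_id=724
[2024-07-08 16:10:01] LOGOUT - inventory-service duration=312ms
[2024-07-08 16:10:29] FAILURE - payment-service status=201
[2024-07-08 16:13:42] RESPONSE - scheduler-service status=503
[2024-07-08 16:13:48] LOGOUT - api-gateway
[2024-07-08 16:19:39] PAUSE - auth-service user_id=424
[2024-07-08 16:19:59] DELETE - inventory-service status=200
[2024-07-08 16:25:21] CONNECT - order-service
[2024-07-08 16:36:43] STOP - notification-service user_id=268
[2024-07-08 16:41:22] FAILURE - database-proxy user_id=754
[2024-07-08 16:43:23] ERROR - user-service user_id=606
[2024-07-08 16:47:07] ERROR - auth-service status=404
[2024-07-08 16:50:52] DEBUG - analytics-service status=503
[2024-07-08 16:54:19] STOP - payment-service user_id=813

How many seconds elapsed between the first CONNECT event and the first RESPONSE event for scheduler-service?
756

To find the time between events:

1. Locate the first CONNECT event for scheduler-service: 2024-07-08 16:01:06
2. Locate the first RESPONSE event for scheduler-service: 2024-07-08 16:13:42
3. Calculate the difference: 2024-07-08 16:13:42 - 2024-07-08 16:01:06 = 756 seconds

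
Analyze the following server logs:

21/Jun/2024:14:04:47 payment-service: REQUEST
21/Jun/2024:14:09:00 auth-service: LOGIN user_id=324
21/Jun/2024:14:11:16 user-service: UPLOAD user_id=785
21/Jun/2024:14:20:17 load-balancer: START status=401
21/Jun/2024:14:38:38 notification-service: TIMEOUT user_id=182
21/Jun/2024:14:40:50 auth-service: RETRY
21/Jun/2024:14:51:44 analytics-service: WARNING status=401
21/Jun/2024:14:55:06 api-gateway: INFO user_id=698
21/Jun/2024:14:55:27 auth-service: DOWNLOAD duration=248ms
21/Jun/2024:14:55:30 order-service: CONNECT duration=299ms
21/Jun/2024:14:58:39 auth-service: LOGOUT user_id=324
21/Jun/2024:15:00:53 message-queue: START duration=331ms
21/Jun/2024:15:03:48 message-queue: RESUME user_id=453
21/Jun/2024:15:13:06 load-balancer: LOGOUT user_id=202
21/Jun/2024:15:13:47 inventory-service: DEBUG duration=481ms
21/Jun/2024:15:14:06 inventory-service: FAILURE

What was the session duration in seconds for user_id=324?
2979

To calculate session duration:

1. Find LOGIN event for user_id=324: 21/Jun/2024:14:09:00
2. Find LOGOUT event for user_id=324: 21/Jun/2024:14:58:39
3. Session duration: 21/Jun/2024:14:58:39 - 21/Jun/2024:14:09:00 = 2979 seconds (49 minutes)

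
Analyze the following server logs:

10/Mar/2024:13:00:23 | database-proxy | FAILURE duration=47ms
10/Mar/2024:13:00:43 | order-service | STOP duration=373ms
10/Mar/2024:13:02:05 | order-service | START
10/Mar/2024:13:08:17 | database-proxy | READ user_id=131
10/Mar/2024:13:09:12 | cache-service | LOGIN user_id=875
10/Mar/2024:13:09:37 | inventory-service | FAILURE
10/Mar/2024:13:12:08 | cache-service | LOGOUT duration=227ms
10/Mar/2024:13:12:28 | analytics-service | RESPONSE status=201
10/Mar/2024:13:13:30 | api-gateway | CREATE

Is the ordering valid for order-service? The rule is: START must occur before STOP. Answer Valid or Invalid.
Invalid

To validate ordering:

1. Required order: START → STOP
2. Rule: START must occur before STOP
3. Check actual order of events for order-service
4. Result: Invalid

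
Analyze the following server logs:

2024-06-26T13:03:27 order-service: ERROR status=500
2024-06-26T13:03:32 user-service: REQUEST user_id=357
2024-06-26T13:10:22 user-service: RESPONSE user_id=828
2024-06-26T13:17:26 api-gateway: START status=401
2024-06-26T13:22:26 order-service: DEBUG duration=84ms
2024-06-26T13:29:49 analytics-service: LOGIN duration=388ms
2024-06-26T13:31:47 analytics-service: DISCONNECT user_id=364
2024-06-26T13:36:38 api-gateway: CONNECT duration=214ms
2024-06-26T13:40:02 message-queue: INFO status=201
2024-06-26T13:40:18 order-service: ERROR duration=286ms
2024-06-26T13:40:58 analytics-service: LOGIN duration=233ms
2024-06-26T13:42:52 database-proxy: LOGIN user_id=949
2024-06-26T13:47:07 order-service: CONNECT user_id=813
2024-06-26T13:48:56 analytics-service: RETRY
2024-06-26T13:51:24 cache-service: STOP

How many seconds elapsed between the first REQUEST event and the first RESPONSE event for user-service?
410

To find the time between events:

1. Locate the first REQUEST event for user-service: 2024-06-26T13:03:32
2. Locate the first RESPONSE event for user-service: 2024-06-26T13:10:22
3. Calculate the difference: 2024-06-26T13:10:22 - 2024-06-26T13:03:32 = 410 seconds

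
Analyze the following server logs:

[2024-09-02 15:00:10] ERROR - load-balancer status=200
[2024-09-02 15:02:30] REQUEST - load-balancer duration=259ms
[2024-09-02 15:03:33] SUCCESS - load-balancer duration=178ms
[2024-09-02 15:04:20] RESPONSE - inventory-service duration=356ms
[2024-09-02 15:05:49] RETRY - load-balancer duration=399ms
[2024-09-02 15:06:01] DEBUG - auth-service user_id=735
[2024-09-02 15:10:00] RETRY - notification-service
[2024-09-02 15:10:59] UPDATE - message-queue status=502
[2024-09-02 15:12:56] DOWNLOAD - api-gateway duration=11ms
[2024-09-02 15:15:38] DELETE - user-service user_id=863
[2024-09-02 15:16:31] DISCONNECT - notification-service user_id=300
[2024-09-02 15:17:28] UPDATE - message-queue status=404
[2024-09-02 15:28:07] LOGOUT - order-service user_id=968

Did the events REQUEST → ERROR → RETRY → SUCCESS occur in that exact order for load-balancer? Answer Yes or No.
No

To verify sequence order:

1. Find all events in sequence REQUEST → ERROR → RETRY → SUCCESS for load-balancer
2. Extract their timestamps
3. Check if timestamps are in ascending order
4. Result: No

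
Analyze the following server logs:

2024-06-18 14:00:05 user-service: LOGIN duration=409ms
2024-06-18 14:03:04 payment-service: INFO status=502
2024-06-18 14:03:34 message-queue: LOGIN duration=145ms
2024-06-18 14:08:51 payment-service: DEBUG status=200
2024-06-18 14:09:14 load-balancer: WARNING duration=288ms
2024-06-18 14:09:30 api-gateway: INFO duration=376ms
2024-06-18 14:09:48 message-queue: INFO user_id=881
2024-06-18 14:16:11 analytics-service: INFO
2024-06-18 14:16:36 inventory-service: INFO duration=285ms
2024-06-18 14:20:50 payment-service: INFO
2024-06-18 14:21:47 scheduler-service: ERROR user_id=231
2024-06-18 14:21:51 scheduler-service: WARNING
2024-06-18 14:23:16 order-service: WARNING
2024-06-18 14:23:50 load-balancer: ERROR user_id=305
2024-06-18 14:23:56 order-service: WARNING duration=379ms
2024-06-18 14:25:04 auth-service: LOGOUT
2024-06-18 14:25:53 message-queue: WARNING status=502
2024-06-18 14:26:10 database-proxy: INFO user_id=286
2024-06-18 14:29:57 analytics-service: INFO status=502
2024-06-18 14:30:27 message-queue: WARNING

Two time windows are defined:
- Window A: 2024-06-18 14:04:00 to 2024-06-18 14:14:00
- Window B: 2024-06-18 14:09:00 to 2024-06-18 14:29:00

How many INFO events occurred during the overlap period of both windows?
2

To find overlap events:

1. Window A: 2024-06-18 14:04:00 to 2024-06-18 14:14:00
2. Window B: 2024-06-18 14:09:00 to 2024-06-18 14:29:00
3. Overlap period: 2024-06-18 14:09:00 to 2024-06-18 14:14:00
4. Count INFO events in overlap: 2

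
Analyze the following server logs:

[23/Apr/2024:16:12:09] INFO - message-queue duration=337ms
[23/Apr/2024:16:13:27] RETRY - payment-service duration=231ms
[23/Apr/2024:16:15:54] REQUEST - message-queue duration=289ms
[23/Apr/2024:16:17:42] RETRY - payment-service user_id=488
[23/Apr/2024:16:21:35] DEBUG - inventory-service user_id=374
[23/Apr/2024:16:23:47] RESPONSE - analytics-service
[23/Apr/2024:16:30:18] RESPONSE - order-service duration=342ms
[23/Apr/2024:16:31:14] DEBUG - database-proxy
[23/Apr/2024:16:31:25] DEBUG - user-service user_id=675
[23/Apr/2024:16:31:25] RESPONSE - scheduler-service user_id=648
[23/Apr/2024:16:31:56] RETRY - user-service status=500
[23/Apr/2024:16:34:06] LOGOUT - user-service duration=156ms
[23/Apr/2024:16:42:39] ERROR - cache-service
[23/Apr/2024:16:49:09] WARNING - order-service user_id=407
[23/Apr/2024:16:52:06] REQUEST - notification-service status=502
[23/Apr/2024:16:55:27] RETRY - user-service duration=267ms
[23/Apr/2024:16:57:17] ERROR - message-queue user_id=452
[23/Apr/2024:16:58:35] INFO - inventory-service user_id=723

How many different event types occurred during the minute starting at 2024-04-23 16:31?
3

To count unique event types:

1. Filter events in the minute starting at 2024-04-23 16:31
2. Extract event types from matching entries
3. Count unique types: 3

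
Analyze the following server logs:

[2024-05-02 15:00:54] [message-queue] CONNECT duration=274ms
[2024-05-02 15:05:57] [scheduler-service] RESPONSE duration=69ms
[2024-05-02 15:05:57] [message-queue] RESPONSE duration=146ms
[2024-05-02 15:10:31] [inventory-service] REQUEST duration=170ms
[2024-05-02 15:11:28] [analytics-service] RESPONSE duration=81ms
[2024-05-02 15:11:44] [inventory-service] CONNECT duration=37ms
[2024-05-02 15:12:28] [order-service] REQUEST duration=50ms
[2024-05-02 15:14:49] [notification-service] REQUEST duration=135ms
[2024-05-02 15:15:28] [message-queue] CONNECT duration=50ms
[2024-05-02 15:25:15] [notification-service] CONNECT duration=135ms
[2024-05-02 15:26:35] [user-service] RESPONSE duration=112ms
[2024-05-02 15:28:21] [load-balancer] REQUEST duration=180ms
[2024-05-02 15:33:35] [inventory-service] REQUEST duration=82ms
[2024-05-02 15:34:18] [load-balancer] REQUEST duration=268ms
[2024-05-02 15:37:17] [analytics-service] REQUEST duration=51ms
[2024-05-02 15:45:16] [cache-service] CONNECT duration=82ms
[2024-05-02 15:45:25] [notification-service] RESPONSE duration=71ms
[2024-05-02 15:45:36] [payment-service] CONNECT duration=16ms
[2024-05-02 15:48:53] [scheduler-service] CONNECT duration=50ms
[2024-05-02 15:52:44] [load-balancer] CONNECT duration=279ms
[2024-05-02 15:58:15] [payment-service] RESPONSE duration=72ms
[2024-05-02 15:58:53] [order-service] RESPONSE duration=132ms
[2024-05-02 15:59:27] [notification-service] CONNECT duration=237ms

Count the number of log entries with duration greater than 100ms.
11

To count timeouts:

1. Threshold: 100ms
2. Extract duration from each log entry
3. Count entries where duration > 100
4. Timeout count: 11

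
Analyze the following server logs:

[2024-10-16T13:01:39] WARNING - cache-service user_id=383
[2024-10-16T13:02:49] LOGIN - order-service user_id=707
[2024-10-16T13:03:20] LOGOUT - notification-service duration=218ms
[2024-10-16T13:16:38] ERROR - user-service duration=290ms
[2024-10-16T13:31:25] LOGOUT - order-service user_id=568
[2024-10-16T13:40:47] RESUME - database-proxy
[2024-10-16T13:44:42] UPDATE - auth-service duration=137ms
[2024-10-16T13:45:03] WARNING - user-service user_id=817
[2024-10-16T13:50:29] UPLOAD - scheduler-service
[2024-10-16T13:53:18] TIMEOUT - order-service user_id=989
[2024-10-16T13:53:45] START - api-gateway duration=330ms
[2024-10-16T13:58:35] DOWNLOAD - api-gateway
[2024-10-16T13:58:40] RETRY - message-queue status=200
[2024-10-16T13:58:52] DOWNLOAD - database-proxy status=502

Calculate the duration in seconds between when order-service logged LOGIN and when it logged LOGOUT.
1716

To find the time between events:

1. Locate the first LOGIN event for order-service: 2024-10-16T13:02:49
2. Locate the first LOGOUT event for order-service: 2024-10-16T13:31:25
3. Calculate the difference: 2024-10-16T13:31:25 - 2024-10-16T13:02:49 = 1716 seconds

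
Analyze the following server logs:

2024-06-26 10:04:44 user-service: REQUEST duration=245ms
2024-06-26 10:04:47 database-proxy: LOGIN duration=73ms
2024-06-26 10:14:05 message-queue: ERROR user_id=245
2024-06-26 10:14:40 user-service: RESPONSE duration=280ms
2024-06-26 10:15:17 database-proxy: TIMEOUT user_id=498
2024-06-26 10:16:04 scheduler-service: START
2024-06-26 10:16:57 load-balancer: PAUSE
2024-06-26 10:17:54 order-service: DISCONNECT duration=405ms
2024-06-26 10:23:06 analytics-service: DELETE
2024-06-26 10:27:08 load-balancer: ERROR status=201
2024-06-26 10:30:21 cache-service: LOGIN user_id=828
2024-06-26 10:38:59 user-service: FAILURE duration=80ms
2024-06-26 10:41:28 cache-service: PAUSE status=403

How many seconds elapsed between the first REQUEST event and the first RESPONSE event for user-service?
596

To find the time between events:

1. Locate the first REQUEST event for user-service: 2024-06-26 10:04:44
2. Locate the first RESPONSE event for user-service: 2024-06-26 10:14:40
3. Calculate the difference: 2024-06-26 10:14:40 - 2024-06-26 10:04:44 = 596 seconds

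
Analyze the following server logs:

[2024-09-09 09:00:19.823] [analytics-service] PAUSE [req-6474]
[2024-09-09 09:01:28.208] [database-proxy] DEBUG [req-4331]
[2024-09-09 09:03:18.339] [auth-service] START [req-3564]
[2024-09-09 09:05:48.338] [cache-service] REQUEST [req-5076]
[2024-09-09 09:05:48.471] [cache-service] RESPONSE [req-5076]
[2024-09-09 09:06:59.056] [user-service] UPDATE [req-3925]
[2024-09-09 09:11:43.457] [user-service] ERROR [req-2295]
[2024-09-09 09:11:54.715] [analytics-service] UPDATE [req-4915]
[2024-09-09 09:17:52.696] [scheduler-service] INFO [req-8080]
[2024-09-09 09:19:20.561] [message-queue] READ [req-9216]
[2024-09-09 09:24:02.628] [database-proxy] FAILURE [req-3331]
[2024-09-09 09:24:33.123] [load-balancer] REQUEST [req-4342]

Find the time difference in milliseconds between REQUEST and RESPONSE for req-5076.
133

To calculate latency:

1. Find REQUEST with id req-5076: 2024-09-09 09:05:48.338
2. Find RESPONSE with id req-5076: 2024-09-09 09:05:48.471
3. Latency: 2024-09-09 09:05:48.471 - 2024-09-09 09:05:48.338 = 133ms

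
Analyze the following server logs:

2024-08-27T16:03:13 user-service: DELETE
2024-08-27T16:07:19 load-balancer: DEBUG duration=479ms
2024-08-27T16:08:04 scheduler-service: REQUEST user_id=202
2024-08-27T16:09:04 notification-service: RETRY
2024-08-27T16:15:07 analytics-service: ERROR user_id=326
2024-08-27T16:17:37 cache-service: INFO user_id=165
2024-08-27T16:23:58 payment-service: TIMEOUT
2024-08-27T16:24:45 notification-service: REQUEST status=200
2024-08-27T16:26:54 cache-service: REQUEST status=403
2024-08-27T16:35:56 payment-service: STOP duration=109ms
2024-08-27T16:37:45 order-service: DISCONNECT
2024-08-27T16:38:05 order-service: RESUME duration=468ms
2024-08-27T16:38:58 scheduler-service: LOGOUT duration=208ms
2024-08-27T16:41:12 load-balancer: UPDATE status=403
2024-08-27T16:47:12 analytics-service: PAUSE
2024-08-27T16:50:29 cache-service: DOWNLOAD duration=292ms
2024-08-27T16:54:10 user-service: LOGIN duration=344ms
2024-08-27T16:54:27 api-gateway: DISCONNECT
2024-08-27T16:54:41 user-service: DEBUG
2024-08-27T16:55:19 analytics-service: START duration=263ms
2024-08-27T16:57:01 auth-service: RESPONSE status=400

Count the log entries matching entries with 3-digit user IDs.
3

To find matching entries:

1. Pattern to match: entries with 3-digit user IDs
2. Scan each log entry for the pattern
3. Count matches: 3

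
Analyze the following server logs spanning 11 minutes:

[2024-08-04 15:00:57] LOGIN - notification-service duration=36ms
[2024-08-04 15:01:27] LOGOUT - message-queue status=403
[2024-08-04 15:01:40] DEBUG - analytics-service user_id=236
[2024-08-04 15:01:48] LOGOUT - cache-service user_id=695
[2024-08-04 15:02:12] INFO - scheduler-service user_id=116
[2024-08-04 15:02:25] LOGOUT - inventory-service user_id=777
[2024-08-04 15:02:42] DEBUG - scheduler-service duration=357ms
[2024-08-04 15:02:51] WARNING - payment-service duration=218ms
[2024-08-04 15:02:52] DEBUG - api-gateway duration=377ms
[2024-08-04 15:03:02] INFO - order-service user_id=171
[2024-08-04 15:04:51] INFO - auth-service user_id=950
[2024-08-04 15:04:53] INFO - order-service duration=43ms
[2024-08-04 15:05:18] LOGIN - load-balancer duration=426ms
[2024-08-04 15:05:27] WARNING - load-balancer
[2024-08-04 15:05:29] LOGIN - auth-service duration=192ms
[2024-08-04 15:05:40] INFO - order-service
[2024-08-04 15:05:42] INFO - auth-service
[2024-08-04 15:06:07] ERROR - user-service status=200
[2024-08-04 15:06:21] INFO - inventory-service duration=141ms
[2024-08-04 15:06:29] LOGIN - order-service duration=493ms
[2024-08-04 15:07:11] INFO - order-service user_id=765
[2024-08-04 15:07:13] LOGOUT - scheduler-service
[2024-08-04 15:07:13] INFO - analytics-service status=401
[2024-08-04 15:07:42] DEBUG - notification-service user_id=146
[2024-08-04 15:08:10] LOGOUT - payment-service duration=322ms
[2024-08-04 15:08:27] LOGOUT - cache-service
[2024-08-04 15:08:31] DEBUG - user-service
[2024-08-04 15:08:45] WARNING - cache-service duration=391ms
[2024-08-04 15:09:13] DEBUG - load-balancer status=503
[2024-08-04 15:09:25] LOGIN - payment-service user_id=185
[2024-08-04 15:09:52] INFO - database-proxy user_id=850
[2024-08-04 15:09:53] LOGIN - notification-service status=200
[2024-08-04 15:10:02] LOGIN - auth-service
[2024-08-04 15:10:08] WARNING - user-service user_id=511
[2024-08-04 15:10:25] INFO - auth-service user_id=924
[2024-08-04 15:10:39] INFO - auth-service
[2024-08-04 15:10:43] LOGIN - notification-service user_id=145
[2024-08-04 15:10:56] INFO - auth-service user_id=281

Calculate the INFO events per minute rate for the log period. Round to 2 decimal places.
1.18

To calculate the rate:

1. Count total INFO events: 13
2. Total time period: 11 minutes
3. Rate = 13 / 11 = 1.18 events per minute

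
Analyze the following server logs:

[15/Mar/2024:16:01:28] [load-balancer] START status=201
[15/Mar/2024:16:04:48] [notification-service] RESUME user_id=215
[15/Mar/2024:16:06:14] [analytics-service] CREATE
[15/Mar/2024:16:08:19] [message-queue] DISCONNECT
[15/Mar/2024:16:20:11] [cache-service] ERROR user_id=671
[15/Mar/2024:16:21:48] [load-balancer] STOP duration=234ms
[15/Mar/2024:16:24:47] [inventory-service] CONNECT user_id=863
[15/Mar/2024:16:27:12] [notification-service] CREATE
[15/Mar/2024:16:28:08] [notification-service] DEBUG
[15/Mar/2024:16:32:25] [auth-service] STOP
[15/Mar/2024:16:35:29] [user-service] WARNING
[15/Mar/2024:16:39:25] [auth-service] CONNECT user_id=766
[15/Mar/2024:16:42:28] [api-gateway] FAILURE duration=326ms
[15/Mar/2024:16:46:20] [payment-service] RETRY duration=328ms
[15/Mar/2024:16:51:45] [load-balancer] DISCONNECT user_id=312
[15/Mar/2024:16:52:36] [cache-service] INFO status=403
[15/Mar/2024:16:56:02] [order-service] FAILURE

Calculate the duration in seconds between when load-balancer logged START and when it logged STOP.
1220

To find the time between events:

1. Locate the first START event for load-balancer: 15/Mar/2024:16:01:28
2. Locate the first STOP event for load-balancer: 15/Mar/2024:16:21:48
3. Calculate the difference: 15/Mar/2024:16:21:48 - 15/Mar/2024:16:01:28 = 1220 seconds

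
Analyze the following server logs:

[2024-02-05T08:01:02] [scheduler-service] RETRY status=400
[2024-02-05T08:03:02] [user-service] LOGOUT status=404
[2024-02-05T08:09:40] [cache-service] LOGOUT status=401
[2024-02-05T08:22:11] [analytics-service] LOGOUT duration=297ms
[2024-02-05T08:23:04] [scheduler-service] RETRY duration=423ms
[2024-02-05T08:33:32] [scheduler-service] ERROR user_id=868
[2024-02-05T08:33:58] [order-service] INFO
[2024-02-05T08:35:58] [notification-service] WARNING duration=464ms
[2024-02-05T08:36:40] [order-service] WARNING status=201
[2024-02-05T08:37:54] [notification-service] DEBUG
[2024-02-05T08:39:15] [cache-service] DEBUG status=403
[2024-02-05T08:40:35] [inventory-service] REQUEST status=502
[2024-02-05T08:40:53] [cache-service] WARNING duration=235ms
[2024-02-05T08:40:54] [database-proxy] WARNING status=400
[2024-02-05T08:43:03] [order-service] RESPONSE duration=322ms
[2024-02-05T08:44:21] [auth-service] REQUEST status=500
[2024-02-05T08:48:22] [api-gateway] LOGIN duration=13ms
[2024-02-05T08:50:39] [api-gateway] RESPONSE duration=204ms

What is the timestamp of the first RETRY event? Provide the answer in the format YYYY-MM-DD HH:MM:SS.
2024-02-05 08:01:02

To find the first event:

1. Filter for all RETRY events
2. Sort by timestamp
3. Select the first one
4. Timestamp: 2024-02-05 08:01:02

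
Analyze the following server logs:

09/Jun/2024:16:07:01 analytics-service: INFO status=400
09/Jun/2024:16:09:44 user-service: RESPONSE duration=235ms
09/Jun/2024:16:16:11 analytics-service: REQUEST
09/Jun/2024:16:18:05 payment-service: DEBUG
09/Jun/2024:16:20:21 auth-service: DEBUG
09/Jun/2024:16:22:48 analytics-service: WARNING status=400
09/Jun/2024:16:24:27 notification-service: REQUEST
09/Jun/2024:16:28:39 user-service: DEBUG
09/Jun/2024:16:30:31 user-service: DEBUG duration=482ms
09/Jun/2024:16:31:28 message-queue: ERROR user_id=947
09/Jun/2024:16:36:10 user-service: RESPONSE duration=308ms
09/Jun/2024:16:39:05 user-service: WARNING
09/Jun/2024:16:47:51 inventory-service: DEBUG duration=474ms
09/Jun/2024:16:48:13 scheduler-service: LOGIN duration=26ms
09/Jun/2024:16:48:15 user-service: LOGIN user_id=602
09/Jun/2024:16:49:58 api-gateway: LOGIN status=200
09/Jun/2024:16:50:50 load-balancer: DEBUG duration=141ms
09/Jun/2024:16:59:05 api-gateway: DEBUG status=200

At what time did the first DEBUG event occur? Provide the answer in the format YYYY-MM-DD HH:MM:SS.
2024-06-09 16:18:05

To find the first event:

1. Filter for all DEBUG events
2. Sort by timestamp
3. Select the first one
4. Timestamp: 2024-06-09 16:18:05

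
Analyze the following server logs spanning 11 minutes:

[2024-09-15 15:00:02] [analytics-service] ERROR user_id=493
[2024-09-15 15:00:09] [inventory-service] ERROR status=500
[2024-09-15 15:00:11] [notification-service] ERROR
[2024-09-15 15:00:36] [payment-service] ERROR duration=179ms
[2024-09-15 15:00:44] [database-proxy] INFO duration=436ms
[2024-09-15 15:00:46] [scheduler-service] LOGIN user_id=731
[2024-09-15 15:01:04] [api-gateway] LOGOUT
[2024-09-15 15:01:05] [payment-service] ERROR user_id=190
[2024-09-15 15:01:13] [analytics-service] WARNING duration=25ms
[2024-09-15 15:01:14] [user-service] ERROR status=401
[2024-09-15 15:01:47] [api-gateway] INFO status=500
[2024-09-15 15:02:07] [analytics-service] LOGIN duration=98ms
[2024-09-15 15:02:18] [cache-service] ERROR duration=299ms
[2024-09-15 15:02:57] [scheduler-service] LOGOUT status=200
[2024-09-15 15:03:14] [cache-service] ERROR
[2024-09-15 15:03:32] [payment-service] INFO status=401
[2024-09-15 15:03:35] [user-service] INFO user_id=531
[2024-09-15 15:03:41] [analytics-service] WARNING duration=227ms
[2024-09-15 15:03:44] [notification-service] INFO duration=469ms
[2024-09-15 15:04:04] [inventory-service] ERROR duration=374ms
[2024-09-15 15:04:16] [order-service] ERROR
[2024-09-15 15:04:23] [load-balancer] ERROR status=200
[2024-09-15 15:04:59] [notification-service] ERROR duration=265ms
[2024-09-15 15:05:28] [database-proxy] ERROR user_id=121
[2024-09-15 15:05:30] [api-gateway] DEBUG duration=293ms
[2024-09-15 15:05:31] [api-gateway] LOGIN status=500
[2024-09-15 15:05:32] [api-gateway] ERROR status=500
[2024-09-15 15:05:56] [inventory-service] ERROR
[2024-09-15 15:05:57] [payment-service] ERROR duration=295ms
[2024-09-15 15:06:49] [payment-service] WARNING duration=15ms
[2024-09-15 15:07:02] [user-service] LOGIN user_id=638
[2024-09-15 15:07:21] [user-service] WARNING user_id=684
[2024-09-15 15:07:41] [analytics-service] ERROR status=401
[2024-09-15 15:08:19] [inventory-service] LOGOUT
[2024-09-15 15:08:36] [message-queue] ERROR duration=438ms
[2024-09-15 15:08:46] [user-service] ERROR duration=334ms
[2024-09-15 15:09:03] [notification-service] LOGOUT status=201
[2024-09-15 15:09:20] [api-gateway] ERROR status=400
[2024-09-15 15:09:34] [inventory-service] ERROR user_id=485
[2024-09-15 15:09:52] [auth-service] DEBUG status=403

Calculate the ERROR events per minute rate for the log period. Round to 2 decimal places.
1.91

To calculate the rate:

1. Count total ERROR events: 21
2. Total time period: 11 minutes
3. Rate = 21 / 11 = 1.91 events per minute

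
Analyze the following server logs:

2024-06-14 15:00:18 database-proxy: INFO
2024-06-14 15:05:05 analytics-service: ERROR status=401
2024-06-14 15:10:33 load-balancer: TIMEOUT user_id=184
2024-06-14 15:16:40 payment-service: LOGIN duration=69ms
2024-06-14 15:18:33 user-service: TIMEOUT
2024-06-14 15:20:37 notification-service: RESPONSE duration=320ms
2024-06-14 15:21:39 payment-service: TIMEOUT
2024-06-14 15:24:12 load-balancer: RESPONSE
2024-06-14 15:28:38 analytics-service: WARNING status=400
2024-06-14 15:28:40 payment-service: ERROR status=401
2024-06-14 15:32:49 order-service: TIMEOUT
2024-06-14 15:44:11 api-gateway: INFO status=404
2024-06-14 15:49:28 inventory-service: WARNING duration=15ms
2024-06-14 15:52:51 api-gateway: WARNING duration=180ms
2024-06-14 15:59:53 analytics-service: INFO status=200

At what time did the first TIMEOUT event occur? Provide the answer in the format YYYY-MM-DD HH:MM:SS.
2024-06-14 15:10:33

To find the first event:

1. Filter for all TIMEOUT events
2. Sort by timestamp
3. Select the first one
4. Timestamp: 2024-06-14 15:10:33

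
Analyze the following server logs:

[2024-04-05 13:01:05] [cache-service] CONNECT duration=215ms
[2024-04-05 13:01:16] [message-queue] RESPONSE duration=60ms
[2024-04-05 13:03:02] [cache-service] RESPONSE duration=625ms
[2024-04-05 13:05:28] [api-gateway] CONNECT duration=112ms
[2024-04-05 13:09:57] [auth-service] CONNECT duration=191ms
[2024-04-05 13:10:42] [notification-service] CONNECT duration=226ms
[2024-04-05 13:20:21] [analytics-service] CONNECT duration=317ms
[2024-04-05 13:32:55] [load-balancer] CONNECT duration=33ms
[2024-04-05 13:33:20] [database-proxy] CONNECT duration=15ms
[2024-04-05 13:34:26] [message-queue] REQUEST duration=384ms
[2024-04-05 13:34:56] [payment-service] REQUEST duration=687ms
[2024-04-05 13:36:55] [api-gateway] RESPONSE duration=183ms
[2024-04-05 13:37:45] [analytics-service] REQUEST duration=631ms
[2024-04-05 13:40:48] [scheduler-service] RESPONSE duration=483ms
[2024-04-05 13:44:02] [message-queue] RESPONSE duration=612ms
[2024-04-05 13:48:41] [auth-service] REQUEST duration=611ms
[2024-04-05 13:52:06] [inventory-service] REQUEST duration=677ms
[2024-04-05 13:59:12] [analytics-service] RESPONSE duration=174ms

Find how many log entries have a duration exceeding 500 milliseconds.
6

To count timeouts:

1. Threshold: 500ms
2. Extract duration from each log entry
3. Count entries where duration > 500
4. Timeout count: 6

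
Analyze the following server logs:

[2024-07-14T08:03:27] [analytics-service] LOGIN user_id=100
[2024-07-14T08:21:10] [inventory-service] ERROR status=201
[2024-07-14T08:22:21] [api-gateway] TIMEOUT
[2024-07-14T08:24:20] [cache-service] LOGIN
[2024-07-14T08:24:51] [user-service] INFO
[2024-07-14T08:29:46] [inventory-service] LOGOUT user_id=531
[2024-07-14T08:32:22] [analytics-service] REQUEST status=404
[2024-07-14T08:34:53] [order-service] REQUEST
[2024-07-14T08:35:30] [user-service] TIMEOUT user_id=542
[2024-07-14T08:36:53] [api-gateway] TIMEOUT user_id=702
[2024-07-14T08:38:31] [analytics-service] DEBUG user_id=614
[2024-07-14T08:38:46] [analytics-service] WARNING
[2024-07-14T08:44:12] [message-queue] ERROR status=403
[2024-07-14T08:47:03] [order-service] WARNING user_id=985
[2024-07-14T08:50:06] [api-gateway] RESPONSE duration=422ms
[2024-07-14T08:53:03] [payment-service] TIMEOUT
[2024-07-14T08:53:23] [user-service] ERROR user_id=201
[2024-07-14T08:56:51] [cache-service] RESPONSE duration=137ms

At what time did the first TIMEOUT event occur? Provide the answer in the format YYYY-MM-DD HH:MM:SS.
2024-07-14 08:22:21

To find the first event:

1. Filter for all TIMEOUT events
2. Sort by timestamp
3. Select the first one
4. Timestamp: 2024-07-14 08:22:21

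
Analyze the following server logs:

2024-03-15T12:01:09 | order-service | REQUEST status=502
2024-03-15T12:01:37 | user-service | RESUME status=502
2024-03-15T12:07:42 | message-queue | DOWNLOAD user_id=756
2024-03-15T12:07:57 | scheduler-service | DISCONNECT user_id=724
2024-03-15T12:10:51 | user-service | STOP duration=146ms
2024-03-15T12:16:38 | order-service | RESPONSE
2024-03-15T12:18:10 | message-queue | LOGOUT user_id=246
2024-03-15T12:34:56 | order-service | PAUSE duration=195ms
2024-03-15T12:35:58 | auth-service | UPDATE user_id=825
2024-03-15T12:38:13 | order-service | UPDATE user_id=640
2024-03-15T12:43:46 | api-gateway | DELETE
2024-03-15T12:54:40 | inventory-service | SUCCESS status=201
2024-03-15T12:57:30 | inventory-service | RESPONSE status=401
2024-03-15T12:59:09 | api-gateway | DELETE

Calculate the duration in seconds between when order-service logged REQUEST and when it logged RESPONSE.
929

To find the time between events:

1. Locate the first REQUEST event for order-service: 2024-03-15T12:01:09
2. Locate the first RESPONSE event for order-service: 2024-03-15T12:16:38
3. Calculate the difference: 2024-03-15T12:16:38 - 2024-03-15T12:01:09 = 929 seconds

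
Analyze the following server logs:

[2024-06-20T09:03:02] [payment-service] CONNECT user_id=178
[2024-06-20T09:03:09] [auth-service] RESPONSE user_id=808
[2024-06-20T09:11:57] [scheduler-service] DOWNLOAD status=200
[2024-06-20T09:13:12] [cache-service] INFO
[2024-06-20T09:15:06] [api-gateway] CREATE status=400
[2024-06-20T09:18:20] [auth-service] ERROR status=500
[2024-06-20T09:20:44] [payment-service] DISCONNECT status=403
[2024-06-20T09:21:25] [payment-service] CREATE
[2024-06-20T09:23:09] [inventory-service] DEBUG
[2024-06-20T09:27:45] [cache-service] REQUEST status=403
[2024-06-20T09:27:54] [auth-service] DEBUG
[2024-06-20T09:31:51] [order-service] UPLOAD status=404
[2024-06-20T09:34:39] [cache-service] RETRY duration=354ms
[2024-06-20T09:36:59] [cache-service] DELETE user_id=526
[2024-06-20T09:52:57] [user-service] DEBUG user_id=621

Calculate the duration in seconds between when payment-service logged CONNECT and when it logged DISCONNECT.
1062

To find the time between events:

1. Locate the first CONNECT event for payment-service: 2024-06-20T09:03:02
2. Locate the first DISCONNECT event for payment-service: 2024-06-20T09:20:44
3. Calculate the difference: 2024-06-20T09:20:44 - 2024-06-20T09:03:02 = 1062 seconds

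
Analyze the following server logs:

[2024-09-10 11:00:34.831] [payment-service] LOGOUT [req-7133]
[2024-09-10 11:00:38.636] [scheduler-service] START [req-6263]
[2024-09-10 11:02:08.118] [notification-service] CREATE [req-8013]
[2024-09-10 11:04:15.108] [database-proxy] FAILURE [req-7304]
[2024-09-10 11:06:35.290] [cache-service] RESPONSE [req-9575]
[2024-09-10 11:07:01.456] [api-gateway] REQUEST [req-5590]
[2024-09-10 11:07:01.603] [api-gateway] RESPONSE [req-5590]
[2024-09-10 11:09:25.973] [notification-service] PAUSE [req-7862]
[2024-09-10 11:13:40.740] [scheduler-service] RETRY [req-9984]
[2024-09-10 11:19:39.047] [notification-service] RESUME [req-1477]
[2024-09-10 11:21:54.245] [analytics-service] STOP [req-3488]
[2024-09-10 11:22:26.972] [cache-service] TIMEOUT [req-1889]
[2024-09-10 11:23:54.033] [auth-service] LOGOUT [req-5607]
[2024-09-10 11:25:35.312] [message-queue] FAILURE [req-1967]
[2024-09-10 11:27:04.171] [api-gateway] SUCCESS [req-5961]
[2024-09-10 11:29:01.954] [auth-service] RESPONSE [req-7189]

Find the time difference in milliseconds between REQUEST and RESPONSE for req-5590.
147

To calculate latency:

1. Find REQUEST with id req-5590: 2024-09-10 11:07:01.456
2. Find RESPONSE with id req-5590: 2024-09-10 11:07:01.603
3. Latency: 2024-09-10 11:07:01.603 - 2024-09-10 11:07:01.456 = 147ms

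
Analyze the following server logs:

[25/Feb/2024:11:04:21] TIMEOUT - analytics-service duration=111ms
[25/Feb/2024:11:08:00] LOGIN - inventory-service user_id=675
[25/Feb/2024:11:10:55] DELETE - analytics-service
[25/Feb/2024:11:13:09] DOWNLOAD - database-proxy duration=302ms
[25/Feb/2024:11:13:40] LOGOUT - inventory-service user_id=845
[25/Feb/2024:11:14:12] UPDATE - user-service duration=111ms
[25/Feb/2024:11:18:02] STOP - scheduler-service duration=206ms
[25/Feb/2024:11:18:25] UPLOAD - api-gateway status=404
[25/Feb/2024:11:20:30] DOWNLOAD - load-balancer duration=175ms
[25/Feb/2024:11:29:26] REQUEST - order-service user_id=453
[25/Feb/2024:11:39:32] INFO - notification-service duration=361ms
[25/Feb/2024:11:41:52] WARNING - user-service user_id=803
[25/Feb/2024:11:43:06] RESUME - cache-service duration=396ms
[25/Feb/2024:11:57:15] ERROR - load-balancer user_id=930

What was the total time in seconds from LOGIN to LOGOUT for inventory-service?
340

To calculate state duration:

1. Find LOGIN event for inventory-service: 25/Feb/2024:11:08:00
2. Find LOGOUT event for inventory-service: 25/Feb/2024:11:13:40
3. Calculate duration: 25/Feb/2024:11:13:40 - 25/Feb/2024:11:08:00 = 340 seconds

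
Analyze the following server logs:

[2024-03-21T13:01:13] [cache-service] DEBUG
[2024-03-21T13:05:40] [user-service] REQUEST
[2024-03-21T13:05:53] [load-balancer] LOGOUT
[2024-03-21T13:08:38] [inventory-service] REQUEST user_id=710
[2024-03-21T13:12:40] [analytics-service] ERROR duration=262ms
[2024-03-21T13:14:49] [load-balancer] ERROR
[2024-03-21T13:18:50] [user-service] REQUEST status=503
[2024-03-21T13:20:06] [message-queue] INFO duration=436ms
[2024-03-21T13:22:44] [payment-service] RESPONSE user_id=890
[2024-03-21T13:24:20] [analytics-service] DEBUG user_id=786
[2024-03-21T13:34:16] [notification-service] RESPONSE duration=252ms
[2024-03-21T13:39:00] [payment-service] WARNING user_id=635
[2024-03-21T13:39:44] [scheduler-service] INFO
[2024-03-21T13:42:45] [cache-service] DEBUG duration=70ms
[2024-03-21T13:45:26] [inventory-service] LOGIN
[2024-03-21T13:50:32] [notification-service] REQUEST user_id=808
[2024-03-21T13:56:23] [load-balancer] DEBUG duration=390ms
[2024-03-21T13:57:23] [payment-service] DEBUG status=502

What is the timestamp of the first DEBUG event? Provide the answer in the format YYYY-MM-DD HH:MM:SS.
2024-03-21 13:01:13

To find the first event:

1. Filter for all DEBUG events
2. Sort by timestamp
3. Select the first one
4. Timestamp: 2024-03-21 13:01:13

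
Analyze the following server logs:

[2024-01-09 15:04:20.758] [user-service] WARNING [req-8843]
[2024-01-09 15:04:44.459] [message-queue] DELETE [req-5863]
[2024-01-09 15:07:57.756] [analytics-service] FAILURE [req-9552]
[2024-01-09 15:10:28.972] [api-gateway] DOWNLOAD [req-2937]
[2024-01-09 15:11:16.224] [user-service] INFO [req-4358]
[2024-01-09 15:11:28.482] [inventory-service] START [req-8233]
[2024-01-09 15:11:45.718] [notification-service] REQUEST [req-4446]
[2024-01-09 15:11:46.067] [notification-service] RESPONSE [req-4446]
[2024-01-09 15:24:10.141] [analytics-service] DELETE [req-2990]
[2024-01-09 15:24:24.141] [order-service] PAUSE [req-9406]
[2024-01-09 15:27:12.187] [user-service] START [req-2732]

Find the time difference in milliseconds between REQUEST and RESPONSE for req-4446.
349

To calculate latency:

1. Find REQUEST with id req-4446: 2024-01-09 15:11:45.718
2. Find RESPONSE with id req-4446: 2024-01-09 15:11:46.067
3. Latency: 2024-01-09 15:11:46.067 - 2024-01-09 15:11:45.718 = 349ms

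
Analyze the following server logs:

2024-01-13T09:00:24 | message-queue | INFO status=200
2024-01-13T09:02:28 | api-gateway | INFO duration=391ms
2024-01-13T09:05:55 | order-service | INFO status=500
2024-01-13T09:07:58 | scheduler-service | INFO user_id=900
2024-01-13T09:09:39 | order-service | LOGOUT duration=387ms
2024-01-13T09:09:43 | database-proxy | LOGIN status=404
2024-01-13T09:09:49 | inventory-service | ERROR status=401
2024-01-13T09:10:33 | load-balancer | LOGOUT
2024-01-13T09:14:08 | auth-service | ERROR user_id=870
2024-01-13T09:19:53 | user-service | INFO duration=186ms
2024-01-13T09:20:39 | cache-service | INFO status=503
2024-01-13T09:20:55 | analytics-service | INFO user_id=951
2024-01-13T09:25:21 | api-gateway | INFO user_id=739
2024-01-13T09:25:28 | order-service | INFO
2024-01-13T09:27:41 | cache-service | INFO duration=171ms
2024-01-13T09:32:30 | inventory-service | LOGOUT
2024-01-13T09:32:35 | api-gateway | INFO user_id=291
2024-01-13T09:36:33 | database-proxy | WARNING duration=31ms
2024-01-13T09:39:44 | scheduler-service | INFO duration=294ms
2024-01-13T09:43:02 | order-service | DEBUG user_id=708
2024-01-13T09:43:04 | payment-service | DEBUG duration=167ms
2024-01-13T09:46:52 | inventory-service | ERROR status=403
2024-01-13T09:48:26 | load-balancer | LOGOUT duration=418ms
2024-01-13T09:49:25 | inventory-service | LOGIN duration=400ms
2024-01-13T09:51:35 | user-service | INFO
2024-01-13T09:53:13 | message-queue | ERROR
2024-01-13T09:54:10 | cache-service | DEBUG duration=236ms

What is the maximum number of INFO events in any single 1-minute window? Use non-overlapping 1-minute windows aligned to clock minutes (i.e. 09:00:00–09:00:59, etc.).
2

To find the burst window:

1. Divide the log period into non-overlapping 1-minute windows starting at 09:00
2. Count INFO events in each window
3. Find the window with maximum count
4. Maximum events in a window: 2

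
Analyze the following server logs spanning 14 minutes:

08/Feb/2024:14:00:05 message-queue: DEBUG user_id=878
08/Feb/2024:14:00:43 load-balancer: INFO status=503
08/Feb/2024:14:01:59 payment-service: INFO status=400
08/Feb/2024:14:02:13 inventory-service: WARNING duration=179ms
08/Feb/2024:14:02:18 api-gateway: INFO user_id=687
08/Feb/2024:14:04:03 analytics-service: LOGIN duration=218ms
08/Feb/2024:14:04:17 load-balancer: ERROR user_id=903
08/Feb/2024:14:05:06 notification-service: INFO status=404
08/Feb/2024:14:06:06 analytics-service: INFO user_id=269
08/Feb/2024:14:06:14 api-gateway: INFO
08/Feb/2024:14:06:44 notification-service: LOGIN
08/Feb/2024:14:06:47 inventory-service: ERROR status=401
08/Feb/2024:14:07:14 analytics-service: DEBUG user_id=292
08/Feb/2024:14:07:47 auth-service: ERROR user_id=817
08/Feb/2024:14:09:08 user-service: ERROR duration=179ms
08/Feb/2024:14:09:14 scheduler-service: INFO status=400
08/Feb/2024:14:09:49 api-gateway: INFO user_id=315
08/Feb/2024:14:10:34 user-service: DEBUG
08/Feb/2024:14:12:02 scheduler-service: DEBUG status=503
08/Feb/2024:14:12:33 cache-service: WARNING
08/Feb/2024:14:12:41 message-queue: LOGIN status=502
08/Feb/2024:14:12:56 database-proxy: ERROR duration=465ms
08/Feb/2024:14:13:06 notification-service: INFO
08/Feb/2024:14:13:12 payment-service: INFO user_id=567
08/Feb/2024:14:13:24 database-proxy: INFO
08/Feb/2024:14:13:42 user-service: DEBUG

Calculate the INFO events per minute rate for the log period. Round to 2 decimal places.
0.79

To calculate the rate:

1. Count total INFO events: 11
2. Total time period: 14 minutes
3. Rate = 11 / 14 = 0.79 events per minute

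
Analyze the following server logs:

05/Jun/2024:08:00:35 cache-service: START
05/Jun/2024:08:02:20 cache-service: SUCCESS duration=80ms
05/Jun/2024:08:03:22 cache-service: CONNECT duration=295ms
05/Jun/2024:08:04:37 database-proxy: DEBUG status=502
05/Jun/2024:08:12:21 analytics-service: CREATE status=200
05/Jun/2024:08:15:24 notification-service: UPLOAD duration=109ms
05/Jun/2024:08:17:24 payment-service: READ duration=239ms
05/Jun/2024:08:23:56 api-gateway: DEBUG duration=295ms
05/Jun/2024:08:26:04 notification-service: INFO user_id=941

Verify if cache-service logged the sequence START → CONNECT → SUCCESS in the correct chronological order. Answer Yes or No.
No

To verify sequence order:

1. Find all events in sequence START → CONNECT → SUCCESS for cache-service
2. Extract their timestamps
3. Check if timestamps are in ascending order
4. Result: No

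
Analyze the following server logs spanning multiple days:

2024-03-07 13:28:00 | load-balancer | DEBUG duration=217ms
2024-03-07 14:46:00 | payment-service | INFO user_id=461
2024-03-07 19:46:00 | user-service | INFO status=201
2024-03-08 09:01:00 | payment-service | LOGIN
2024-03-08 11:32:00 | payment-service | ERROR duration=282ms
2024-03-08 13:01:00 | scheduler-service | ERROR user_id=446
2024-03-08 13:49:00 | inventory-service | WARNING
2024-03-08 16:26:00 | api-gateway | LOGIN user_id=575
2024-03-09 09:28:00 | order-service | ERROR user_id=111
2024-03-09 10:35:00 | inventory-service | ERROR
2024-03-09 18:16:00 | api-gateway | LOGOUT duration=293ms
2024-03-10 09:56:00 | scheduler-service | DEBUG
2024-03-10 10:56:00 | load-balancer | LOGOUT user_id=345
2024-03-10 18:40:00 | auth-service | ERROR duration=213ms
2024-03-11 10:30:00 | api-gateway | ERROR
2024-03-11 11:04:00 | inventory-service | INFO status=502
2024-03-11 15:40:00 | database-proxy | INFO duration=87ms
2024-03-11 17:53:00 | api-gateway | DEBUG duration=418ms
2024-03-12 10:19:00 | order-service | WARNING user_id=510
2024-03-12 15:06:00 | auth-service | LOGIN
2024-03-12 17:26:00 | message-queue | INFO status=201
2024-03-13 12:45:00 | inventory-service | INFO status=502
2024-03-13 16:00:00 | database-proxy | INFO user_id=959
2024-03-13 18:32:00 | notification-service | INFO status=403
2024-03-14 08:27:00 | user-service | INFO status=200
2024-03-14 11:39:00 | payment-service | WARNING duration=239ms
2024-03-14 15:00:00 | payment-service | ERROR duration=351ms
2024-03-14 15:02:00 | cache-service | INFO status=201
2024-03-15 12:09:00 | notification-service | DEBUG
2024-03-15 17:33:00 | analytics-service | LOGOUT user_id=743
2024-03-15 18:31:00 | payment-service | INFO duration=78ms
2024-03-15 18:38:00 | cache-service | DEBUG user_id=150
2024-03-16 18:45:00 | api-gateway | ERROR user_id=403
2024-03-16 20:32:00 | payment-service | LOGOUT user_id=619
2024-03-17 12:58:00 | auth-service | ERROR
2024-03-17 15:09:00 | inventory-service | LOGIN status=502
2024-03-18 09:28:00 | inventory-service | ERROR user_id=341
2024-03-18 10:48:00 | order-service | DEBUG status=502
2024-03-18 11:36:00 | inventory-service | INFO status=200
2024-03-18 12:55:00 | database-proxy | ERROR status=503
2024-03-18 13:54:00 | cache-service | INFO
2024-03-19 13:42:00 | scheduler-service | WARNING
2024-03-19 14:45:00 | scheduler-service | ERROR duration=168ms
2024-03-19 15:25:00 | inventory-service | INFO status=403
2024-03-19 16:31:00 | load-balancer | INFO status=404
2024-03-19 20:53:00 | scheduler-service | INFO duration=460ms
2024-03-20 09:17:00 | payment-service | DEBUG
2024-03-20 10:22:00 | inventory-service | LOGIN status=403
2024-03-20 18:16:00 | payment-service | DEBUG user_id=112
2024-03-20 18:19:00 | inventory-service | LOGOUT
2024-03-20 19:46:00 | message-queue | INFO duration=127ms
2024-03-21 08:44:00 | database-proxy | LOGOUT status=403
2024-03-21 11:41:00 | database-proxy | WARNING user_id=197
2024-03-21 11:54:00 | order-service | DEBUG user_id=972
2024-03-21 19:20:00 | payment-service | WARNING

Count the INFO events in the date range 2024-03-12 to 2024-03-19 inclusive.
12

To filter by date range:

1. Date range: 2024-03-12 through 2024-03-19, both dates inclusive
2. Filter for INFO events whose date falls in this range
3. Count matching events: 12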